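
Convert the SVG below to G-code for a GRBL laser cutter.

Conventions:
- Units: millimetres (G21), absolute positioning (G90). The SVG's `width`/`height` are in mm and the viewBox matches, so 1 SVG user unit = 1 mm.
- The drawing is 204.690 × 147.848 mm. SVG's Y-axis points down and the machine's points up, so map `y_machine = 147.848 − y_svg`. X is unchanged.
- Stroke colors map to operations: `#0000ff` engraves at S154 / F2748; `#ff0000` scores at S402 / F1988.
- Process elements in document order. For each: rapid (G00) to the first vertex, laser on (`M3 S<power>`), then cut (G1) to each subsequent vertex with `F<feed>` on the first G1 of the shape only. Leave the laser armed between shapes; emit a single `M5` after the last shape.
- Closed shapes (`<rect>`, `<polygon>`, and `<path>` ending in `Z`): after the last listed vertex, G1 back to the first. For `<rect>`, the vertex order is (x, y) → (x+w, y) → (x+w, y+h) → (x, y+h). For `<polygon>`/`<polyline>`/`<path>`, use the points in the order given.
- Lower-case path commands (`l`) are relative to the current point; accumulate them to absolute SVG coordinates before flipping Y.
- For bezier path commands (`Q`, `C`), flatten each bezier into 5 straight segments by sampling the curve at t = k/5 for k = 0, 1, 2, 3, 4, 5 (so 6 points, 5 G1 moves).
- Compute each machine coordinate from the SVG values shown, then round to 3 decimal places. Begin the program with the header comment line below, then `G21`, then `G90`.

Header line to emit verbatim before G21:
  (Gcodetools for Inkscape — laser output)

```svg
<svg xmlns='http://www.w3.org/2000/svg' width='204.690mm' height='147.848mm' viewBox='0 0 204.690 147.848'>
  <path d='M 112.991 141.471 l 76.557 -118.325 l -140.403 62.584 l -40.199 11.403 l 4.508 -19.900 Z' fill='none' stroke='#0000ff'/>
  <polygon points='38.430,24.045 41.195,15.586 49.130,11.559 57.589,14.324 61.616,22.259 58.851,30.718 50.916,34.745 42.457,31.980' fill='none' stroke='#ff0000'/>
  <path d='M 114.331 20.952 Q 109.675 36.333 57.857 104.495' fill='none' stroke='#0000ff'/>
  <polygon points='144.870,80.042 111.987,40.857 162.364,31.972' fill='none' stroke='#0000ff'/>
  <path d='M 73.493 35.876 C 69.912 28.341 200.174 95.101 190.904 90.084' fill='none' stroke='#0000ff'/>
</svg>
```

(Gcodetools for Inkscape — laser output)
G21
G90
G00 X112.991 Y6.377
M3 S154
G1 X189.548 Y124.702 F2748
G1 X49.145 Y62.118
G1 X8.946 Y50.715
G1 X13.454 Y70.615
G1 X112.991 Y6.377
G00 X38.430 Y123.803
M3 S402
G1 X41.195 Y132.262 F1988
G1 X49.130 Y136.289
G1 X57.589 Y133.524
G1 X61.616 Y125.589
G1 X58.851 Y117.130
G1 X50.916 Y113.103
G1 X42.457 Y115.868
G1 X38.430 Y123.803
G00 X114.331 Y126.896
M3 S154
G1 X110.582 Y118.632 F2748
G1 X103.060 Y106.146
G1 X91.765 Y89.438
G1 X76.698 Y68.507
G1 X57.857 Y43.353
G00 X144.870 Y67.806
M3 S154
G1 X111.987 Y106.991 F2748
G1 X162.364 Y115.876
G1 X144.870 Y67.806
G00 X73.493 Y111.972
M3 S154
G1 X85.219 Y108.746 F2748
G1 X115.944 Y94.701
G1 X152.549 Y76.848
G1 X181.909 Y62.198
G1 X190.904 Y57.764
M5

viewBox `0 0 204.690 147.848` with mm width/height → 1 unit = 1 mm. Flip: y_m = 147.848 − y_svg.

**Shape 1** — `<path>` closed polygon, stroke `#0000ff` → engrave (S154, F2748). Machine vertices: (112.991,6.377) → (189.548,124.702) → (49.145,62.118) → (8.946,50.715) → (13.454,70.615) → (112.991,6.377). Closed: final G1 returns to the first vertex.

**Shape 2** — `<polygon>` regular polygon, stroke `#ff0000` → score (S402, F1988). Machine vertices: (38.430,123.803) → (41.195,132.262) → (49.130,136.289) → (57.589,133.524) → (61.616,125.589) → (58.851,117.130) → (50.916,113.103) → (42.457,115.868) → (38.430,123.803). Closed: final G1 returns to the first vertex.

**Shape 3** — `<path>` quadratic bezier, stroke `#0000ff` → engrave (S154, F2748). Control points (SVG): P0=(114.331,20.952), P1=(109.675,36.333), P2=(57.857,104.495); sampled at t=k/5. Machine vertices: (114.331,126.896) → (110.582,118.632) → (103.060,106.146) → (91.765,89.438) → (76.698,68.507) → (57.857,43.353). Open path.

**Shape 4** — `<polygon>` regular polygon, stroke `#0000ff` → engrave (S154, F2748). Machine vertices: (144.870,67.806) → (111.987,106.991) → (162.364,115.876) → (144.870,67.806). Closed: final G1 returns to the first vertex.

**Shape 5** — `<path>` cubic bezier, stroke `#0000ff` → engrave (S154, F2748). Control points (SVG): P0=(73.493,35.876), P1=(69.912,28.341), P2=(200.174,95.101), P3=(190.904,90.084); sampled at t=k/5. Machine vertices: (73.493,111.972) → (85.219,108.746) → (115.944,94.701) → (152.549,76.848) → (181.909,62.198) → (190.904,57.764). Open path.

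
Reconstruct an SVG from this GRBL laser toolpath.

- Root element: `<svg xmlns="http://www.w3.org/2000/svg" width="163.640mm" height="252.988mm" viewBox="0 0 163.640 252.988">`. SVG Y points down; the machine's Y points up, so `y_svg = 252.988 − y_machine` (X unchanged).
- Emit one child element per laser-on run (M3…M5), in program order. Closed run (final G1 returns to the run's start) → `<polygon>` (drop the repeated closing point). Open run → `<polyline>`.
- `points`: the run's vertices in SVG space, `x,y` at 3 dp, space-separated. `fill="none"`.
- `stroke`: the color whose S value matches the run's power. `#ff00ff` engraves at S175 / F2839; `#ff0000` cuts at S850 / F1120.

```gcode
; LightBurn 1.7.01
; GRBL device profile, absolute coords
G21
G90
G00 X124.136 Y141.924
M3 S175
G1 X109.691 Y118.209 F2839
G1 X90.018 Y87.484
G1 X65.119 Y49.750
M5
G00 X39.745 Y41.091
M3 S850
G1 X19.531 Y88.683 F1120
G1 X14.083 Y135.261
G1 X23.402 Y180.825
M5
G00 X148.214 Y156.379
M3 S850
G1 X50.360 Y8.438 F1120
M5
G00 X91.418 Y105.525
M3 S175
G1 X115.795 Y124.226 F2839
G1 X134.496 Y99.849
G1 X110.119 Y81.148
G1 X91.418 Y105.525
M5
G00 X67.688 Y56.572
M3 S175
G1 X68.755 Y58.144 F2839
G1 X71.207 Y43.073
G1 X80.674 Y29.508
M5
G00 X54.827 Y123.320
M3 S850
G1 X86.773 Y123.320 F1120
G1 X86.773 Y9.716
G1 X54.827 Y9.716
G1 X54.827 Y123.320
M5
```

<svg xmlns="http://www.w3.org/2000/svg" width="163.640mm" height="252.988mm" viewBox="0 0 163.640 252.988">
  <polyline points="124.136,111.064 109.691,134.779 90.018,165.504 65.119,203.238" fill="none" stroke="#ff00ff"/>
  <polyline points="39.745,211.897 19.531,164.305 14.083,117.727 23.402,72.163" fill="none" stroke="#ff0000"/>
  <polyline points="148.214,96.609 50.360,244.550" fill="none" stroke="#ff0000"/>
  <polygon points="91.418,147.463 115.795,128.762 134.496,153.139 110.119,171.840" fill="none" stroke="#ff00ff"/>
  <polyline points="67.688,196.416 68.755,194.844 71.207,209.915 80.674,223.480" fill="none" stroke="#ff00ff"/>
  <polygon points="54.827,129.668 86.773,129.668 86.773,243.272 54.827,243.272" fill="none" stroke="#ff0000"/>
</svg>

y_svg = 252.988 − y_m.

[1] S175→`#ff00ff` (engrave); open run; points: 124.136,111.064 109.691,134.779 90.018,165.504 65.119,203.238

[2] S850→`#ff0000` (cut); open run; points: 39.745,211.897 19.531,164.305 14.083,117.727 23.402,72.163

[3] S850→`#ff0000` (cut); open run; points: 148.214,96.609 50.360,244.550

[4] S175→`#ff00ff` (engrave); closed run; points: 91.418,147.463 115.795,128.762 134.496,153.139 110.119,171.840

[5] S175→`#ff00ff` (engrave); open run; points: 67.688,196.416 68.755,194.844 71.207,209.915 80.674,223.480

[6] S850→`#ff0000` (cut); closed run; points: 54.827,129.668 86.773,129.668 86.773,243.272 54.827,243.272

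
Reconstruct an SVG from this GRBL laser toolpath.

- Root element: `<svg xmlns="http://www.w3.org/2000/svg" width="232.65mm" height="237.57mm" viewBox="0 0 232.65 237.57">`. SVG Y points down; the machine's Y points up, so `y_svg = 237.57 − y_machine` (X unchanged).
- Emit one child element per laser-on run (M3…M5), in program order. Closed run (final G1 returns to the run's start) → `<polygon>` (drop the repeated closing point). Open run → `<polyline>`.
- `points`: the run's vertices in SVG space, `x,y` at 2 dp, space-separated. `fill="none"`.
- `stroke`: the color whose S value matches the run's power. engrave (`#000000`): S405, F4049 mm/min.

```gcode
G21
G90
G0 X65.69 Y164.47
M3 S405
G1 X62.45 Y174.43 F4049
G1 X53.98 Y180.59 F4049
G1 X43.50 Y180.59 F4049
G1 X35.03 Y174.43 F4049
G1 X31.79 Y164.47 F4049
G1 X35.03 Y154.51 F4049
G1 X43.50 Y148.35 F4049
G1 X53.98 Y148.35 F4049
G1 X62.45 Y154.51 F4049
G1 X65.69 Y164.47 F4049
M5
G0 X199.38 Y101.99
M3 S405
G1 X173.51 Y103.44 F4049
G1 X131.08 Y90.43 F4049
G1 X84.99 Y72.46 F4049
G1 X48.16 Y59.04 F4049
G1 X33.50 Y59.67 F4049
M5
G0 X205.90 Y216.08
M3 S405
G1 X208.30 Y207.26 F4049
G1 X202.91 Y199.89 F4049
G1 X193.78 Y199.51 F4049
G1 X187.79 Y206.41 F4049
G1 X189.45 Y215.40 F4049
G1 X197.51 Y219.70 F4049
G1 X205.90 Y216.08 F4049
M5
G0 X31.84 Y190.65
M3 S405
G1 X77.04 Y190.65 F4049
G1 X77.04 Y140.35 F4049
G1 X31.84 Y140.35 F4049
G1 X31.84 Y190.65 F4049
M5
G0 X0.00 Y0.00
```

<svg xmlns="http://www.w3.org/2000/svg" width="232.65mm" height="237.57mm" viewBox="0 0 232.65 237.57">
  <polygon points="65.69,73.10 62.45,63.14 53.98,56.98 43.50,56.98 35.03,63.14 31.79,73.10 35.03,83.06 43.50,89.22 53.98,89.22 62.45,83.06" fill="none" stroke="#000000"/>
  <polyline points="199.38,135.58 173.51,134.13 131.08,147.14 84.99,165.11 48.16,178.53 33.50,177.90" fill="none" stroke="#000000"/>
  <polygon points="205.90,21.49 208.30,30.31 202.91,37.68 193.78,38.06 187.79,31.16 189.45,22.17 197.51,17.87" fill="none" stroke="#000000"/>
  <polygon points="31.84,46.92 77.04,46.92 77.04,97.22 31.84,97.22" fill="none" stroke="#000000"/>
</svg>

y_svg = 237.57 − y_m. Every run uses S405, so all elements get stroke `#000000` (engrave).

[1] closed run; points: 65.69,73.10 62.45,63.14 53.98,56.98 43.50,56.98 35.03,63.14 31.79,73.10 35.03,83.06 43.50,89.22 53.98,89.22 62.45,83.06

[2] open run; points: 199.38,135.58 173.51,134.13 131.08,147.14 84.99,165.11 48.16,178.53 33.50,177.90

[3] closed run; points: 205.90,21.49 208.30,30.31 202.91,37.68 193.78,38.06 187.79,31.16 189.45,22.17 197.51,17.87

[4] closed run; points: 31.84,46.92 77.04,46.92 77.04,97.22 31.84,97.22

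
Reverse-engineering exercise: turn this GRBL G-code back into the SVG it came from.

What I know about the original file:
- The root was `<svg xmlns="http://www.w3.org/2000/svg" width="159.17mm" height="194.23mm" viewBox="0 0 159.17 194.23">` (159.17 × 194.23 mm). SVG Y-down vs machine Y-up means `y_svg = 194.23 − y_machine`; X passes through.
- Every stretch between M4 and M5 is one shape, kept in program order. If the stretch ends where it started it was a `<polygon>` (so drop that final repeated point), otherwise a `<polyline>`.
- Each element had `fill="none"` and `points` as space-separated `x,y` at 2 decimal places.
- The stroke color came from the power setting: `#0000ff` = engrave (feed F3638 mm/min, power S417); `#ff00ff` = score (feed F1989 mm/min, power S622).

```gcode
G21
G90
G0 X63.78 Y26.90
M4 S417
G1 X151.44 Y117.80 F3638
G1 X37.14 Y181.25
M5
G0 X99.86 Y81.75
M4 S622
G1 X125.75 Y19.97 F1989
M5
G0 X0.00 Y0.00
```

Machine Y-up, SVG Y-down with viewBox height 194.23, so y_svg = 194.23 − y_machine; X carries over.

Run 1: S417 ⇒ engrave layer `#0000ff`. The run is open, so emit a `<polyline>` with points (Y-flipped): 63.78,167.33 151.44,76.43 37.14,12.98.

Run 2: S622 ⇒ score layer `#ff00ff`. The run is open, so emit a `<polyline>` with points (Y-flipped): 99.86,112.48 125.75,174.26.

<svg xmlns="http://www.w3.org/2000/svg" width="159.17mm" height="194.23mm" viewBox="0 0 159.17 194.23">
  <polyline points="63.78,167.33 151.44,76.43 37.14,12.98" fill="none" stroke="#0000ff"/>
  <polyline points="99.86,112.48 125.75,174.26" fill="none" stroke="#ff00ff"/>
</svg>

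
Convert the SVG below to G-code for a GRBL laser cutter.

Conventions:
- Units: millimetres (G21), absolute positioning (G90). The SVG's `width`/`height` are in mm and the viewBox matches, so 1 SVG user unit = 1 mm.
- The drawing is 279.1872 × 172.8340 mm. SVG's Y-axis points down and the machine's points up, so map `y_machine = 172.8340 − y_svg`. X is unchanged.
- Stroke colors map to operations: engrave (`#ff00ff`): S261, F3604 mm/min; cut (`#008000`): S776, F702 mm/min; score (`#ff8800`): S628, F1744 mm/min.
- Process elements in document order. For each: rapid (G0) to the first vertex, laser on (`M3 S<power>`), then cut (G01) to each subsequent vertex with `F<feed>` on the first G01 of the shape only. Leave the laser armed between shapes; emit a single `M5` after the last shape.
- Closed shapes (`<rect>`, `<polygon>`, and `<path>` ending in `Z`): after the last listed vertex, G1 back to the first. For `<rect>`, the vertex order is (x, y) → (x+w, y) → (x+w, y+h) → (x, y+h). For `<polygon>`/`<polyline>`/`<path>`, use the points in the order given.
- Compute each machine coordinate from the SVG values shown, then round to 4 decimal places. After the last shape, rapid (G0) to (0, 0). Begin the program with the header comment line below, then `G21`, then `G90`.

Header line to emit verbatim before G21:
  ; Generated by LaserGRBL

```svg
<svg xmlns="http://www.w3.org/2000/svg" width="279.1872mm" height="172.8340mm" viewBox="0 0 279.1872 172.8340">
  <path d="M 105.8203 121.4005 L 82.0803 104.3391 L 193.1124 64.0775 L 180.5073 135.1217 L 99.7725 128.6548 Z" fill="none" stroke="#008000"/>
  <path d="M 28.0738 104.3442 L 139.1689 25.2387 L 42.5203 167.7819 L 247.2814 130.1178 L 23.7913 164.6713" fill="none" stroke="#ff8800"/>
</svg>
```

1 u = 1 mm; y_m = 172.8340 − y.

[1] `<path>` closed polygon, #008000→cut S776 F702: (105.8203,51.4335) → (82.0803,68.4949) → (193.1124,108.7565) → (180.5073,37.7123) → (99.7725,44.1792) → (105.8203,51.4335) (closed)

[2] `<path>` open polyline, #ff8800→score S628 F1744: (28.0738,68.4898) → (139.1689,147.5953) → (42.5203,5.0521) → (247.2814,42.7162) → (23.7913,8.1627)

; Generated by LaserGRBL
G21
G90
G0 X105.8203 Y51.4335
M3 S776
G01 X82.0803 Y68.4949 F702
G01 X193.1124 Y108.7565
G01 X180.5073 Y37.7123
G01 X99.7725 Y44.1792
G01 X105.8203 Y51.4335
G0 X28.0738 Y68.4898
M3 S628
G01 X139.1689 Y147.5953 F1744
G01 X42.5203 Y5.0521
G01 X247.2814 Y42.7162
G01 X23.7913 Y8.1627
M5
G0 X0.0000 Y0.0000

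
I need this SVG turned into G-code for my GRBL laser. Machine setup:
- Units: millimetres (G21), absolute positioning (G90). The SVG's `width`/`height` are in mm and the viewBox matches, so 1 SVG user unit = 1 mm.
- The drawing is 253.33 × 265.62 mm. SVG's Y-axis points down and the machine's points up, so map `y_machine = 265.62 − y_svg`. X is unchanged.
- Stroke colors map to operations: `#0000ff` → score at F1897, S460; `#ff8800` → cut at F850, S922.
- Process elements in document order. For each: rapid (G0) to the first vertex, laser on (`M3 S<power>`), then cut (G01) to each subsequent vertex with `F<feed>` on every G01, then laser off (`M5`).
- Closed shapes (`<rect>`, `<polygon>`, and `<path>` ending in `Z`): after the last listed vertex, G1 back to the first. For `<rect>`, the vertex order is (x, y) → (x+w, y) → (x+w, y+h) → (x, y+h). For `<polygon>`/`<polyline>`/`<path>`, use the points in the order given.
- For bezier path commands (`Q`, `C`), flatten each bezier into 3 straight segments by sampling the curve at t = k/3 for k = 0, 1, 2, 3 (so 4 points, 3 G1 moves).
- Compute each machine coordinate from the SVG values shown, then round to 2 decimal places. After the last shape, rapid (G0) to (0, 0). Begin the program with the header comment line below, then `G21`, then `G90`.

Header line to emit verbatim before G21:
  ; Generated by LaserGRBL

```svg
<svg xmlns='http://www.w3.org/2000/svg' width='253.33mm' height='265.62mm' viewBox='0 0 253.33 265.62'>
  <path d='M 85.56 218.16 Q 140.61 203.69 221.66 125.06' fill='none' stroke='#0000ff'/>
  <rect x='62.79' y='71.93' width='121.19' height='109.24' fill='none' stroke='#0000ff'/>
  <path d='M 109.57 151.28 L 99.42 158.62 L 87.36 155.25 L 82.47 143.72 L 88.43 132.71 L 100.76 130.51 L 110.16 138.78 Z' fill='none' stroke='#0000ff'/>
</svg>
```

; Generated by LaserGRBL
G21
G90
G0 X85.56 Y47.46
M3 S460
G01 X125.15 Y64.24 F1897
G01 X170.52 Y95.27 F1897
G01 X221.66 Y140.56 F1897
M5
G0 X62.79 Y193.69
M3 S460
G01 X183.98 Y193.69 F1897
G01 X183.98 Y84.45 F1897
G01 X62.79 Y84.45 F1897
G01 X62.79 Y193.69 F1897
M5
G0 X109.57 Y114.34
M3 S460
G01 X99.42 Y107.00 F1897
G01 X87.36 Y110.37 F1897
G01 X82.47 Y121.90 F1897
G01 X88.43 Y132.91 F1897
G01 X100.76 Y135.11 F1897
G01 X110.16 Y126.84 F1897
G01 X109.57 Y114.34 F1897
M5
G0 X0.00 Y0.00

1 u = 1 mm; y_m = 265.62 − y.

[1] `<path>` quadratic bezier, #0000ff→score S460 F1897: (85.56,47.46) → (125.15,64.24) → (170.52,95.27) → (221.66,140.56)

[2] `<rect>` rectangle, #0000ff→score S460 F1897: (62.79,193.69) → (183.98,193.69) → (183.98,84.45) → (62.79,84.45) → (62.79,193.69) (closed)

[3] `<path>` regular polygon, #0000ff→score S460 F1897: (109.57,114.34) → (99.42,107.00) → (87.36,110.37) → (82.47,121.90) → (88.43,132.91) → (100.76,135.11) → (110.16,126.84) → (109.57,114.34) (closed)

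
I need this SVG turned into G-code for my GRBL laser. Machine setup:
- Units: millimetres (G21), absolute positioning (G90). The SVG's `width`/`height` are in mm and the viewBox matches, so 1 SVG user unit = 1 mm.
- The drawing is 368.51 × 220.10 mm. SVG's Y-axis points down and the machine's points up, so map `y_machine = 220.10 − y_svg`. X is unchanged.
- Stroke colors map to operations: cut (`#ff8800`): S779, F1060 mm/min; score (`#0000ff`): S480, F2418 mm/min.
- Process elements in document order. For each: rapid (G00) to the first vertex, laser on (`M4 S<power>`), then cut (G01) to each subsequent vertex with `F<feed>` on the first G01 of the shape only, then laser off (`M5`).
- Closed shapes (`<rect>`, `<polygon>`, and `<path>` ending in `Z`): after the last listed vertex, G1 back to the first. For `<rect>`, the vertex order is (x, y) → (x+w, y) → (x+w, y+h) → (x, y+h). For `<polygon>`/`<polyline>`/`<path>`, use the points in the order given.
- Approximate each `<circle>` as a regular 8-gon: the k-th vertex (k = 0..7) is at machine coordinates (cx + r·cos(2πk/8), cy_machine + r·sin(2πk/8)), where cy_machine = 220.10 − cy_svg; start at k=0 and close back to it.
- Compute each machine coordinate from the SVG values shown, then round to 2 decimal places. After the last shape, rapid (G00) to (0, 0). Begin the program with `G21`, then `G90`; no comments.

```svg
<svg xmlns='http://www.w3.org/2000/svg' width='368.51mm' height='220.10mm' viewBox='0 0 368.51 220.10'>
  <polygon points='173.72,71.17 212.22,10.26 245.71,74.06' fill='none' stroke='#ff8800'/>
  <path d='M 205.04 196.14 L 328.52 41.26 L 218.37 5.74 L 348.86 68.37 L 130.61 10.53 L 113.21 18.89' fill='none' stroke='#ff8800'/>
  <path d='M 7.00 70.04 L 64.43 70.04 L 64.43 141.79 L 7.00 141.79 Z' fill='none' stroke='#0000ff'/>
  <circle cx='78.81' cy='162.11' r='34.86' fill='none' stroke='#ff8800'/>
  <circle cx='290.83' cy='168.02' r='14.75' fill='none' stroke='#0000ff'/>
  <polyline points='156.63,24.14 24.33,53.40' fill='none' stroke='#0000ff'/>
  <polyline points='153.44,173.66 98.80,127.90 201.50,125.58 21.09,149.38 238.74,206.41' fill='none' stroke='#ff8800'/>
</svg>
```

G21
G90
G00 X173.72 Y148.93
M4 S779
G01 X212.22 Y209.84 F1060
G01 X245.71 Y146.04
G01 X173.72 Y148.93
M5
G00 X205.04 Y23.96
M4 S779
G01 X328.52 Y178.84 F1060
G01 X218.37 Y214.36
G01 X348.86 Y151.73
G01 X130.61 Y209.57
G01 X113.21 Y201.21
M5
G00 X7.00 Y150.06
M4 S480
G01 X64.43 Y150.06 F2418
G01 X64.43 Y78.31
G01 X7.00 Y78.31
G01 X7.00 Y150.06
M5
G00 X113.67 Y57.99
M4 S779
G01 X103.46 Y82.64 F1060
G01 X78.81 Y92.85
G01 X54.16 Y82.64
G01 X43.95 Y57.99
G01 X54.16 Y33.34
G01 X78.81 Y23.13
G01 X103.46 Y33.34
G01 X113.67 Y57.99
M5
G00 X305.58 Y52.08
M4 S480
G01 X301.26 Y62.51 F2418
G01 X290.83 Y66.83
G01 X280.40 Y62.51
G01 X276.08 Y52.08
G01 X280.40 Y41.65
G01 X290.83 Y37.33
G01 X301.26 Y41.65
G01 X305.58 Y52.08
M5
G00 X156.63 Y195.96
M4 S480
G01 X24.33 Y166.70 F2418
M5
G00 X153.44 Y46.44
M4 S779
G01 X98.80 Y92.20 F1060
G01 X201.50 Y94.52
G01 X21.09 Y70.72
G01 X238.74 Y13.69
M5
G00 X0.00 Y0.00

viewBox `0 0 368.51 220.10` with mm width/height → 1 unit = 1 mm. Flip: y_m = 220.10 − y_svg.

**Shape 1** — `<polygon>` regular polygon, stroke `#ff8800` → cut (S779, F1060). Machine vertices: (173.72,148.93) → (212.22,209.84) → (245.71,146.04) → (173.72,148.93). Closed: final G1 returns to the first vertex.

**Shape 2** — `<path>` open polyline, stroke `#ff8800` → cut (S779, F1060). Machine vertices: (205.04,23.96) → (328.52,178.84) → (218.37,214.36) → (348.86,151.73) → (130.61,209.57) → (113.21,201.21). Open path.

**Shape 3** — `<path>` rectangle, stroke `#0000ff` → score (S480, F2418). Machine vertices: (7.00,150.06) → (64.43,150.06) → (64.43,78.31) → (7.00,78.31) → (7.00,150.06). Closed: final G1 returns to the first vertex.

**Shape 4** — `<circle>` circle, stroke `#ff8800` → cut (S779, F1060). Machine vertices: (113.67,57.99) → (103.46,82.64) → (78.81,92.85) → (54.16,82.64) → (43.95,57.99) → (54.16,33.34) → (78.81,23.13) → (103.46,33.34) → (113.67,57.99). Closed: final G1 returns to the first vertex.

**Shape 5** — `<circle>` circle, stroke `#0000ff` → score (S480, F2418). Machine vertices: (305.58,52.08) → (301.26,62.51) → (290.83,66.83) → (280.40,62.51) → (276.08,52.08) → (280.40,41.65) → (290.83,37.33) → (301.26,41.65) → (305.58,52.08). Closed: final G1 returns to the first vertex.

**Shape 6** — `<polyline>` line segment, stroke `#0000ff` → score (S480, F2418). Machine vertices: (156.63,195.96) → (24.33,166.70). Open path.

**Shape 7** — `<polyline>` open polyline, stroke `#ff8800` → cut (S779, F1060). Machine vertices: (153.44,46.44) → (98.80,92.20) → (201.50,94.52) → (21.09,70.72) → (238.74,13.69). Open path.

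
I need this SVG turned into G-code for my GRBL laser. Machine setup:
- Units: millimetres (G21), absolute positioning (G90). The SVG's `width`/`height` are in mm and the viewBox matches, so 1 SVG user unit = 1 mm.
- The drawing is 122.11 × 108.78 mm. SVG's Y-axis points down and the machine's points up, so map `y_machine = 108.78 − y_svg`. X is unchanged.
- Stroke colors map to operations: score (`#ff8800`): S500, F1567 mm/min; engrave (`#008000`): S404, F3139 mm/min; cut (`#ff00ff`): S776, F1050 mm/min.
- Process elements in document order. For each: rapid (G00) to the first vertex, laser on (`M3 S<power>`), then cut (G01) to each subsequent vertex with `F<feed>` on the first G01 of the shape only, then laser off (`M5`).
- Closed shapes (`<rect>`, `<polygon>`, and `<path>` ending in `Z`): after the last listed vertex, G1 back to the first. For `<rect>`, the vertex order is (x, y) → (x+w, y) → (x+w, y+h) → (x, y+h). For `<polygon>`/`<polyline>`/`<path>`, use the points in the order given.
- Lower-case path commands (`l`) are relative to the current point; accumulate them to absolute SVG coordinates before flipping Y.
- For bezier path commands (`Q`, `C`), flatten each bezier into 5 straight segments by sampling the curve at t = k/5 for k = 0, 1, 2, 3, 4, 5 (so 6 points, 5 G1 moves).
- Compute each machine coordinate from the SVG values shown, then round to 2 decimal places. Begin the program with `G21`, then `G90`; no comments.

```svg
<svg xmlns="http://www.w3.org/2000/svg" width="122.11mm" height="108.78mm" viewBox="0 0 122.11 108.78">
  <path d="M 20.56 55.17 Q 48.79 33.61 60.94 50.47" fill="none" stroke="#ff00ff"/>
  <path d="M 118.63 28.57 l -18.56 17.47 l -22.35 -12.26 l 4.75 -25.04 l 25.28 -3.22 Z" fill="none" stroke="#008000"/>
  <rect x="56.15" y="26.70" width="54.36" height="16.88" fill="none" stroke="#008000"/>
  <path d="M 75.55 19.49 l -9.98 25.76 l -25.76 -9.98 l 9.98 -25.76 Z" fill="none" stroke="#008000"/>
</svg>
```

G21
G90
G00 X20.56 Y53.61
M3 S776
G01 X31.21 Y60.70 F1050
G01 X40.57 Y64.71
G01 X48.65 Y65.65
G01 X55.44 Y63.52
G01 X60.94 Y58.31
M5
G00 X118.63 Y80.21
M3 S404
G01 X100.07 Y62.74 F3139
G01 X77.72 Y75.00
G01 X82.47 Y100.04
G01 X107.75 Y103.26
G01 X118.63 Y80.21
M5
G00 X56.15 Y82.08
M3 S404
G01 X110.51 Y82.08 F3139
G01 X110.51 Y65.20
G01 X56.15 Y65.20
G01 X56.15 Y82.08
M5
G00 X75.55 Y89.29
M3 S404
G01 X65.57 Y63.53 F3139
G01 X39.81 Y73.51
G01 X49.79 Y99.27
G01 X75.55 Y89.29
M5

1 u = 1 mm; y_m = 108.78 − y.

[1] `<path>` quadratic bezier, #ff00ff→cut S776 F1050: (20.56,53.61) → (31.21,60.70) → (40.57,64.71) → (48.65,65.65) → (55.44,63.52) → (60.94,58.31)

[2] `<path>` regular polygon, #008000→engrave S404 F3139: (118.63,80.21) → (100.07,62.74) → (77.72,75.00) → (82.47,100.04) → (107.75,103.26) → (118.63,80.21) (closed)

[3] `<rect>` rectangle, #008000→engrave S404 F3139: (56.15,82.08) → (110.51,82.08) → (110.51,65.20) → (56.15,65.20) → (56.15,82.08) (closed)

[4] `<path>` regular polygon, #008000→engrave S404 F3139: (75.55,89.29) → (65.57,63.53) → (39.81,73.51) → (49.79,99.27) → (75.55,89.29) (closed)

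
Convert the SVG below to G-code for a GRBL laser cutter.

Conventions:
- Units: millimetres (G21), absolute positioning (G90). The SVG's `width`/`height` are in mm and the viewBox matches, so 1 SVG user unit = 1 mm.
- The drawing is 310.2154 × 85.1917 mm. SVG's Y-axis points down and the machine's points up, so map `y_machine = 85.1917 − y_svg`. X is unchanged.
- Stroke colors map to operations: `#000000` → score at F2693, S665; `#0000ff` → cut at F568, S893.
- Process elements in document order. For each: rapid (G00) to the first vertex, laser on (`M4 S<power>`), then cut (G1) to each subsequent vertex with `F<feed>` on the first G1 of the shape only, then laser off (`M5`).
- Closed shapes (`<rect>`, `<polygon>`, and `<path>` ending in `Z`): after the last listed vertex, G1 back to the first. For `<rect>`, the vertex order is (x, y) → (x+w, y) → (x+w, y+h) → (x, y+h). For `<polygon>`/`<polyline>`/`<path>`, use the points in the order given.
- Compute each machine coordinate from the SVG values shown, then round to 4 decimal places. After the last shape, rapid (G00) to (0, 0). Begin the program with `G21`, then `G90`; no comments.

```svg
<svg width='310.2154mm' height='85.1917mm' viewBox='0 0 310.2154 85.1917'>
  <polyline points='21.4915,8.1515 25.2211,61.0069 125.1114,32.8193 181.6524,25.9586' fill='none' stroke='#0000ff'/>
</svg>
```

Since the viewBox matches the mm dimensions, user units are millimetres directly. The only transform is the Y-flip y_m = 85.1917 − y_svg.

Shape 1 is a open polyline drawn with `<polyline>`. Its stroke #0000ff means cut at S893, F568. After flipping Y the toolpath is (21.4915,77.0402) → (25.2211,24.1848) → (125.1114,52.3724) → (181.6524,59.2331).

G21
G90
G00 X21.4915 Y77.0402
M4 S893
G1 X25.2211 Y24.1848 F568
G1 X125.1114 Y52.3724
G1 X181.6524 Y59.2331
M5
G00 X0.0000 Y0.0000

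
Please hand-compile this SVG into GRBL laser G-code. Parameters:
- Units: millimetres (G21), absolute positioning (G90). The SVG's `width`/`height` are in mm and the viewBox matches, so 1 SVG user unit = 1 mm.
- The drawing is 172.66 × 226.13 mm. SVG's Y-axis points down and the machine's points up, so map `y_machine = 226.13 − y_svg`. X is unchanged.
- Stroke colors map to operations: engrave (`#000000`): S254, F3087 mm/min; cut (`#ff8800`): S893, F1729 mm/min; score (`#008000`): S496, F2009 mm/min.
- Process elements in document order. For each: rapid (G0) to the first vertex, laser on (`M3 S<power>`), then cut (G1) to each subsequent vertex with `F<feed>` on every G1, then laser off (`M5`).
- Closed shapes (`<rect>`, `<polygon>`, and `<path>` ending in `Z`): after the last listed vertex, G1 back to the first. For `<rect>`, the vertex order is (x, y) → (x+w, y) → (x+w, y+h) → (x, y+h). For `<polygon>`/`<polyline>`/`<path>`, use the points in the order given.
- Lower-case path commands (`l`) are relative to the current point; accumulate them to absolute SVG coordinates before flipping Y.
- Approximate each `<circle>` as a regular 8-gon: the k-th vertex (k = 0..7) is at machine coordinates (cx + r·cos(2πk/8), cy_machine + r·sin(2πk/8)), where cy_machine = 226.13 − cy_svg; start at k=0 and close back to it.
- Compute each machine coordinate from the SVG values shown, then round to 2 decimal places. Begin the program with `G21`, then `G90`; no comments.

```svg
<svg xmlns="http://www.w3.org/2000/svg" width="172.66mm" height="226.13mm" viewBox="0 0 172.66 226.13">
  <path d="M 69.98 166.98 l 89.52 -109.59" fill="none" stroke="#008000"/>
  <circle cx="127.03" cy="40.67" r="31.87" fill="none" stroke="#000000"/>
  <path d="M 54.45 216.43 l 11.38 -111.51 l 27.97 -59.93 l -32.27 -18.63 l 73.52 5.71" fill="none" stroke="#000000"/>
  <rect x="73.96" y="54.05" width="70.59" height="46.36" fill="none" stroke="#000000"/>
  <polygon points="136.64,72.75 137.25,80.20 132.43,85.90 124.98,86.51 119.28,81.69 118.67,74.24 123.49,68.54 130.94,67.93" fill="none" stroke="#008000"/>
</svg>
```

G21
G90
G0 X69.98 Y59.15
M3 S496
G1 X159.50 Y168.74 F2009
M5
G0 X158.90 Y185.46
M3 S254
G1 X149.57 Y208.00 F3087
G1 X127.03 Y217.33 F3087
G1 X104.49 Y208.00 F3087
G1 X95.16 Y185.46 F3087
G1 X104.49 Y162.92 F3087
G1 X127.03 Y153.59 F3087
G1 X149.57 Y162.92 F3087
G1 X158.90 Y185.46 F3087
M5
G0 X54.45 Y9.70
M3 S254
G1 X65.83 Y121.21 F3087
G1 X93.80 Y181.14 F3087
G1 X61.53 Y199.77 F3087
G1 X135.05 Y194.06 F3087
M5
G0 X73.96 Y172.08
M3 S254
G1 X144.55 Y172.08 F3087
G1 X144.55 Y125.72 F3087
G1 X73.96 Y125.72 F3087
G1 X73.96 Y172.08 F3087
M5
G0 X136.64 Y153.38
M3 S496
G1 X137.25 Y145.93 F2009
G1 X132.43 Y140.23 F2009
G1 X124.98 Y139.62 F2009
G1 X119.28 Y144.44 F2009
G1 X118.67 Y151.89 F2009
G1 X123.49 Y157.59 F2009
G1 X130.94 Y158.20 F2009
G1 X136.64 Y153.38 F2009
M5

1 u = 1 mm; y_m = 226.13 − y.

[1] `<path>` line segment, #008000→score S496 F2009: (69.98,59.15) → (159.50,168.74)

[2] `<circle>` circle, #000000→engrave S254 F3087: (158.90,185.46) → (149.57,208.00) → (127.03,217.33) → (104.49,208.00) → (95.16,185.46) → (104.49,162.92) → (127.03,153.59) → (149.57,162.92) → (158.90,185.46) (closed)

[3] `<path>` open polyline, #000000→engrave S254 F3087: (54.45,9.70) → (65.83,121.21) → (93.80,181.14) → (61.53,199.77) → (135.05,194.06)

[4] `<rect>` rectangle, #000000→engrave S254 F3087: (73.96,172.08) → (144.55,172.08) → (144.55,125.72) → (73.96,125.72) → (73.96,172.08) (closed)

[5] `<polygon>` regular polygon, #008000→score S496 F2009: (136.64,153.38) → (137.25,145.93) → (132.43,140.23) → (124.98,139.62) → (119.28,144.44) → (118.67,151.89) → (123.49,157.59) → (130.94,158.20) → (136.64,153.38) (closed)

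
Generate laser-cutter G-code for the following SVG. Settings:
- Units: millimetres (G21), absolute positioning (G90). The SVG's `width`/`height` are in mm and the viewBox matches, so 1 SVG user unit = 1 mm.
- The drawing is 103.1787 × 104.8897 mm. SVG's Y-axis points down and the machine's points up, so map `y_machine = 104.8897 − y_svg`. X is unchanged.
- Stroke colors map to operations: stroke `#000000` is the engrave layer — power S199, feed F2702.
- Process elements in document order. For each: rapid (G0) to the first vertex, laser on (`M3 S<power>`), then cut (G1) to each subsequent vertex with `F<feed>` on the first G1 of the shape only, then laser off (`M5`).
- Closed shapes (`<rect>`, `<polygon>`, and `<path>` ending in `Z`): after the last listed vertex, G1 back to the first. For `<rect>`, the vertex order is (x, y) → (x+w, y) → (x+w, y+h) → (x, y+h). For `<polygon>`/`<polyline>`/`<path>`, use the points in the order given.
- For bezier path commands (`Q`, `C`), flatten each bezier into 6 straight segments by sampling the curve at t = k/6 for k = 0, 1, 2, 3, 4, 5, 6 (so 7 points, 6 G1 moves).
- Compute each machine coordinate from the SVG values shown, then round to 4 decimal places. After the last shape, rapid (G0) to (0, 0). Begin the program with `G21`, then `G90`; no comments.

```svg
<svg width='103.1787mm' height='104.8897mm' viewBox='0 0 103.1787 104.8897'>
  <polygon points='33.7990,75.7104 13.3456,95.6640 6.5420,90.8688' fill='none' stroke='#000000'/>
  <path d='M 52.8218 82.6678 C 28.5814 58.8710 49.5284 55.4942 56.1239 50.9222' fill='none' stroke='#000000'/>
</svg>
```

G21
G90
G0 X33.7990 Y29.1793
M3 S199
G1 X13.3456 Y9.2257 F2702
G1 X6.5420 Y14.0209
G1 X33.7990 Y29.1793
M5
G0 X52.8218 Y22.2219
M3 S199
G1 X44.1916 Y32.5187 F2702
G1 X41.4387 Y40.0126
G1 X42.9094 Y45.3040
G1 X46.9497 Y48.9933
G1 X51.9058 Y51.6810
G1 X56.1239 Y53.9675
M5
G0 X0.0000 Y0.0000

Since the viewBox matches the mm dimensions, user units are millimetres directly. The only transform is the Y-flip y_m = 104.8897 − y_svg.

Shape 1 is a closed polygon drawn with `<polygon>`. Its stroke #000000 means engrave at S199, F2702. After flipping Y the toolpath is (33.7990,29.1793) → (13.3456,9.2257) → (6.5420,14.0209) → (33.7990,29.1793), returning to the start.

Shape 2 is a cubic bezier drawn with `<path>`. Its stroke #000000 means engrave at S199, F2702. After flipping Y the toolpath is (52.8218,22.2219) → (44.1916,32.5187) → (41.4387,40.0126) → (42.9094,45.3040) → (46.9497,48.9933) → (51.9058,51.6810) → (56.1239,53.9675).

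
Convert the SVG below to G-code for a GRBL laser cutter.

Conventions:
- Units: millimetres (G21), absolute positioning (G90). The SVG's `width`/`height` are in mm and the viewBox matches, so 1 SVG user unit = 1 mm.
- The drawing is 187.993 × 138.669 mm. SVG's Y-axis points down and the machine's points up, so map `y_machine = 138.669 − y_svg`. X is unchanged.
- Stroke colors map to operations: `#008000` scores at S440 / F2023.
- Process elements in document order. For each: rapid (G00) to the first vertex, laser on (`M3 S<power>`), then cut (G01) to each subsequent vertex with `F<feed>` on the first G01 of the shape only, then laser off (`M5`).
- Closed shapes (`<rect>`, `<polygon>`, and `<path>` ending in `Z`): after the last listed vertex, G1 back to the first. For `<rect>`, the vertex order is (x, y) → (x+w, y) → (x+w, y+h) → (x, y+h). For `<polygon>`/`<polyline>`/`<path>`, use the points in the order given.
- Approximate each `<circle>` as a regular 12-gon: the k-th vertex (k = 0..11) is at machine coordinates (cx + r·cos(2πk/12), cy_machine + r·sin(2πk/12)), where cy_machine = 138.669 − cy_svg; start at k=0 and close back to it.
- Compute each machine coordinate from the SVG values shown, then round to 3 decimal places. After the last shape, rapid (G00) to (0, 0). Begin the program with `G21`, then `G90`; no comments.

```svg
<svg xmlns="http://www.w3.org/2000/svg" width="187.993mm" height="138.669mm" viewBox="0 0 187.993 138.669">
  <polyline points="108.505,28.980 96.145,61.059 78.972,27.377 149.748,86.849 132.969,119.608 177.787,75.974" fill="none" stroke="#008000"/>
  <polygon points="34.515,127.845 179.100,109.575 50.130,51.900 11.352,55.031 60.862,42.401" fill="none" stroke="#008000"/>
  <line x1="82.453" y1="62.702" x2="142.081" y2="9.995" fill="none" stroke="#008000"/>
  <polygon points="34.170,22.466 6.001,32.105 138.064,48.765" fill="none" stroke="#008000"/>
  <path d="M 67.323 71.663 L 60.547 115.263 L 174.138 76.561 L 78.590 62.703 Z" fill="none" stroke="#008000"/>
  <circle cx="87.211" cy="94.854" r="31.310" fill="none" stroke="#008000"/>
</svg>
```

G21
G90
G00 X108.505 Y109.689
M3 S440
G01 X96.145 Y77.610 F2023
G01 X78.972 Y111.292
G01 X149.748 Y51.820
G01 X132.969 Y19.061
G01 X177.787 Y62.695
M5
G00 X34.515 Y10.824
M3 S440
G01 X179.100 Y29.094 F2023
G01 X50.130 Y86.769
G01 X11.352 Y83.638
G01 X60.862 Y96.268
G01 X34.515 Y10.824
M5
G00 X82.453 Y75.967
M3 S440
G01 X142.081 Y128.674 F2023
M5
G00 X34.170 Y116.203
M3 S440
G01 X6.001 Y106.564 F2023
G01 X138.064 Y89.904
G01 X34.170 Y116.203
M5
G00 X67.323 Y67.006
M3 S440
G01 X60.547 Y23.406 F2023
G01 X174.138 Y62.108
G01 X78.590 Y75.966
G01 X67.323 Y67.006
M5
G00 X118.521 Y43.815
M3 S440
G01 X114.326 Y59.470 F2023
G01 X102.866 Y70.930
G01 X87.211 Y75.125
G01 X71.556 Y70.930
G01 X60.096 Y59.470
G01 X55.901 Y43.815
G01 X60.096 Y28.160
G01 X71.556 Y16.700
G01 X87.211 Y12.505
G01 X102.866 Y16.700
G01 X114.326 Y28.160
G01 X118.521 Y43.815
M5
G00 X0.000 Y0.000

Since the viewBox matches the mm dimensions, user units are millimetres directly. The only transform is the Y-flip y_m = 138.669 − y_svg.

Shape 1 is a open polyline drawn with `<polyline>`. Its stroke #008000 means score at S440, F2023. After flipping Y the toolpath is (108.505,109.689) → (96.145,77.610) → (78.972,111.292) → (149.748,51.820) → (132.969,19.061) → (177.787,62.695).

Shape 2 is a closed polygon drawn with `<polygon>`. Its stroke #008000 means score at S440, F2023. After flipping Y the toolpath is (34.515,10.824) → (179.100,29.094) → (50.130,86.769) → (11.352,83.638) → (60.862,96.268) → (34.515,10.824), returning to the start.

Shape 3 is a line segment drawn with `<line>`. Its stroke #008000 means score at S440, F2023. After flipping Y the toolpath is (82.453,75.967) → (142.081,128.674).

Shape 4 is a closed polygon drawn with `<polygon>`. Its stroke #008000 means score at S440, F2023. After flipping Y the toolpath is (34.170,116.203) → (6.001,106.564) → (138.064,89.904) → (34.170,116.203), returning to the start.

Shape 5 is a closed polygon drawn with `<path>`. Its stroke #008000 means score at S440, F2023. After flipping Y the toolpath is (67.323,67.006) → (60.547,23.406) → (174.138,62.108) → (78.590,75.966) → (67.323,67.006), returning to the start.

Shape 6 is a circle drawn with `<circle>`. Its stroke #008000 means score at S440, F2023. After flipping Y the toolpath is (118.521,43.815) → (114.326,59.470) → (102.866,70.930) → (87.211,75.125) → (71.556,70.930) → (60.096,59.470) → (55.901,43.815) → (60.096,28.160) → (71.556,16.700) → (87.211,12.505) → (102.866,16.700) → (114.326,28.160) → (118.521,43.815), returning to the start.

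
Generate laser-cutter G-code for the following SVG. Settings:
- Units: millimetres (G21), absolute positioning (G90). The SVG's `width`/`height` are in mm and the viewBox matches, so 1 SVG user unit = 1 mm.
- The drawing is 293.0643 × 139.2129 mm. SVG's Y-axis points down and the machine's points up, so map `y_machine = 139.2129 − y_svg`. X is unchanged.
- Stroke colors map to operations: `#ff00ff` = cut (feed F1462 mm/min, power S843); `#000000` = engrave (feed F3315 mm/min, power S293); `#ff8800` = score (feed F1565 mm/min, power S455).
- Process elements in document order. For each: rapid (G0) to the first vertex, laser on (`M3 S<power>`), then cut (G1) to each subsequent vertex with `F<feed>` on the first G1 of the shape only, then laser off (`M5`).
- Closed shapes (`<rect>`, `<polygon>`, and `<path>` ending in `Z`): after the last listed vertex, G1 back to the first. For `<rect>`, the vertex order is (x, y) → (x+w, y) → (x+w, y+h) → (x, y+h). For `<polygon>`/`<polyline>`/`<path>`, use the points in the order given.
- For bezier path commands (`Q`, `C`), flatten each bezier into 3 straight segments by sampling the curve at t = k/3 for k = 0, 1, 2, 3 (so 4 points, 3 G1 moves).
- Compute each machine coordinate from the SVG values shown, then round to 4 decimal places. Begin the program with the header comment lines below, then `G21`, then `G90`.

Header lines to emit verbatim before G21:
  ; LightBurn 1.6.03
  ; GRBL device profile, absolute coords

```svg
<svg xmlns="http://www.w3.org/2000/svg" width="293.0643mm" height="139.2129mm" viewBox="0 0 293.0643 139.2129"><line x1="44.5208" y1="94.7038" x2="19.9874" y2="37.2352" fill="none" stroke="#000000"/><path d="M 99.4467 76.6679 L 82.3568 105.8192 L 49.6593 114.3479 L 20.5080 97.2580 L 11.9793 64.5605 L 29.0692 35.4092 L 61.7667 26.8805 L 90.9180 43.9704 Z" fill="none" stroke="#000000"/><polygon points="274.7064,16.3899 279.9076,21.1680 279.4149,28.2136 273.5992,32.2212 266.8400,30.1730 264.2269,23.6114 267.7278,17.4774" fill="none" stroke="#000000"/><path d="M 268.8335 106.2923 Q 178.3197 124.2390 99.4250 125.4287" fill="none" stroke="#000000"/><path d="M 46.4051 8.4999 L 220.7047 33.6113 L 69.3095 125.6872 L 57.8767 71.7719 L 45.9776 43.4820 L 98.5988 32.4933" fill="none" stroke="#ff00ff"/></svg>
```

; LightBurn 1.6.03
; GRBL device profile, absolute coords
G21
G90
G0 X44.5208 Y44.5091
M3 S293
G1 X19.9874 Y101.9777 F3315
M5
G0 X99.4467 Y62.5450
M3 S293
G1 X82.3568 Y33.3937 F3315
G1 X49.6593 Y24.8650
G1 X20.5080 Y41.9549
G1 X11.9793 Y74.6524
G1 X29.0692 Y103.8037
G1 X61.7667 Y112.3324
G1 X90.9180 Y95.2425
G1 X99.4467 Y62.5450
M5
G0 X274.7064 Y122.8230
M3 S293
G1 X279.9076 Y118.0449 F3315
G1 X279.4149 Y110.9993
G1 X273.5992 Y106.9917
G1 X266.8400 Y109.0399
G1 X264.2269 Y115.6015
G1 X267.7278 Y121.7355
G1 X274.7064 Y122.8230
M5
G0 X268.8335 Y32.9206
M3 S293
G1 X209.7820 Y22.8180 F3315
G1 X153.3125 Y16.4392
G1 X99.4250 Y13.7842
M5
G0 X46.4051 Y130.7130
M3 S843
G1 X220.7047 Y105.6016 F1462
G1 X69.3095 Y13.5257
G1 X57.8767 Y67.4410
G1 X45.9776 Y95.7309
G1 X98.5988 Y106.7196
M5

1 u = 1 mm; y_m = 139.2129 − y.

[1] `<line>` line segment, #000000→engrave S293 F3315: (44.5208,44.5091) → (19.9874,101.9777)

[2] `<path>` regular polygon, #000000→engrave S293 F3315: (99.4467,62.5450) → (82.3568,33.3937) → (49.6593,24.8650) → (20.5080,41.9549) → (11.9793,74.6524) → (29.0692,103.8037) → (61.7667,112.3324) → (90.9180,95.2425) → (99.4467,62.5450) (closed)

[3] `<polygon>` regular polygon, #000000→engrave S293 F3315: (274.7064,122.8230) → (279.9076,118.0449) → (279.4149,110.9993) → (273.5992,106.9917) → (266.8400,109.0399) → (264.2269,115.6015) → (267.7278,121.7355) → (274.7064,122.8230) (closed)

[4] `<path>` quadratic bezier, #000000→engrave S293 F3315: (268.8335,32.9206) → (209.7820,22.8180) → (153.3125,16.4392) → (99.4250,13.7842)

[5] `<path>` open polyline, #ff00ff→cut S843 F1462: (46.4051,130.7130) → (220.7047,105.6016) → (69.3095,13.5257) → (57.8767,67.4410) → (45.9776,95.7309) → (98.5988,106.7196)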